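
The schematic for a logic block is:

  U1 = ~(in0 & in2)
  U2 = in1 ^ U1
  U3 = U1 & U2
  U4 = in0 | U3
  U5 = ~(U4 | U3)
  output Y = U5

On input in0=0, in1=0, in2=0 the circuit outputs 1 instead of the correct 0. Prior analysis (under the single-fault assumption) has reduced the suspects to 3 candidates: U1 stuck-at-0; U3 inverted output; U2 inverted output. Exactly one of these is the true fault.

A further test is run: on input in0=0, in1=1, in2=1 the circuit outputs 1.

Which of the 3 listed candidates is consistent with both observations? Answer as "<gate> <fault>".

U1 stuck-at-0

Evaluate each candidate on input in0=0, in1=1, in2=1:
  U1 stuck-at-0: U1=0 [stuck-at-0], U2=1, U3=0, U4=0, U5=1 → 1 — matches
  U3 inverted output: U1=1, U2=0, U3=1 [inverted output], U4=1, U5=0 → 0 — eliminated
  U2 inverted output: U1=1, U2=1 [inverted output], U3=1, U4=1, U5=0 → 0 — eliminated
Only U1 stuck-at-0 reproduces the observed 1.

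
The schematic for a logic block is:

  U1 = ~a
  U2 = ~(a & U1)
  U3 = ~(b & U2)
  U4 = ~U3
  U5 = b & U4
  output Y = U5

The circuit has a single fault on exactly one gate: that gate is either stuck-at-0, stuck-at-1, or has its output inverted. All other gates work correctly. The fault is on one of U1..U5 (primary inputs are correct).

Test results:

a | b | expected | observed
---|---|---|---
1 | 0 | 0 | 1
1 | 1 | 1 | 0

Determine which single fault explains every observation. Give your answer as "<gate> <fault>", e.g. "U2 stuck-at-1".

U5 inverted output

Fault-free values for test 1 (a=1, b=0): U1=0, U2=1, U3=1, U4=0, U5=0, giving Y=0. Observed 1.
Test 1: faults giving observed 1 are {U5 stuck-at-1, U5 inverted output}.
Test 2 (a=1, b=1): fault-free U1=0, U2=1, U3=0, U4=1, U5=1 → 1; observed 0. Eliminates U5 stuck-at-1.
Only U5 inverted output is consistent with every test.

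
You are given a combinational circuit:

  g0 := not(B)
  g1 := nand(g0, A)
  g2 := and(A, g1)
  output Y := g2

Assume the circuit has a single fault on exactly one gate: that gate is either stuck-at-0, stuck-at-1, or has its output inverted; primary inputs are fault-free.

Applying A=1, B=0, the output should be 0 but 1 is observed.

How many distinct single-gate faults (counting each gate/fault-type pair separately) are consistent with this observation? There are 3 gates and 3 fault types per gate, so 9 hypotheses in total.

Fault-free: g0=1, g1=0, g2=0 → 0. Observed 1.
  g0 stuck-at-0: output 1 ✓
  g0 stuck-at-1: output 0 ✗
  g0 inverted output: output 1 ✓
  g1 stuck-at-0: output 0 ✗
  g1 stuck-at-1: output 1 ✓
  g1 inverted output: output 1 ✓
  g2 stuck-at-0: output 0 ✗
  g2 stuck-at-1: output 1 ✓
  g2 inverted output: output 1 ✓
Consistent faults: {g0 stuck-at-0, g0 inverted output, g1 stuck-at-1, g1 inverted output, g2 stuck-at-1, g2 inverted output} — 6 in all.

6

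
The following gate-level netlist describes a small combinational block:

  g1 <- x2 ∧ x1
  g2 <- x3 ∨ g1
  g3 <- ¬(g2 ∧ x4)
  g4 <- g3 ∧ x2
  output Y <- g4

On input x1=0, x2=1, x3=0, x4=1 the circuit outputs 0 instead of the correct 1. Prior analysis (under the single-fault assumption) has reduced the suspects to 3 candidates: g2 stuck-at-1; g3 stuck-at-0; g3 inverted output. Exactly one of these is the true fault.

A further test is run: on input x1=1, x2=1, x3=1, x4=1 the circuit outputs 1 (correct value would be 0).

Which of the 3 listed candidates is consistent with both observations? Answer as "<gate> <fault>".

g3 inverted output

Evaluate each candidate on input x1=1, x2=1, x3=1, x4=1:
  g2 stuck-at-1: g1=1, g2=1 [stuck-at-1], g3=0, g4=0 → 0 — eliminated
  g3 stuck-at-0: g1=1, g2=1, g3=0 [stuck-at-0], g4=0 → 0 — eliminated
  g3 inverted output: g1=1, g2=1, g3=1 [inverted output], g4=1 → 1 — matches
Only g3 inverted output reproduces the observed 1.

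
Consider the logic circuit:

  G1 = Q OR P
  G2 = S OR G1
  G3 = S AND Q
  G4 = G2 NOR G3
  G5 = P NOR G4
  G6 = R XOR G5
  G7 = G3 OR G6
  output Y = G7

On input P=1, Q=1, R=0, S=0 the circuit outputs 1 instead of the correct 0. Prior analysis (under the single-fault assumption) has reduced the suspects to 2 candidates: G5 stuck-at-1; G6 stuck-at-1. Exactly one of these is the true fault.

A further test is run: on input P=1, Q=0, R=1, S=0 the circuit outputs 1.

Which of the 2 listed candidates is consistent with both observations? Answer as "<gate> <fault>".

G6 stuck-at-1

Evaluate each candidate on input P=1, Q=0, R=1, S=0:
  G5 stuck-at-1: G1=1, G2=1, G3=0, G4=0, G5=1 [stuck-at-1], G6=0, G7=0 → 0 — eliminated
  G6 stuck-at-1: G1=1, G2=1, G3=0, G4=0, G5=0, G6=1 [stuck-at-1], G7=1 → 1 — matches
Only G6 stuck-at-1 reproduces the observed 1.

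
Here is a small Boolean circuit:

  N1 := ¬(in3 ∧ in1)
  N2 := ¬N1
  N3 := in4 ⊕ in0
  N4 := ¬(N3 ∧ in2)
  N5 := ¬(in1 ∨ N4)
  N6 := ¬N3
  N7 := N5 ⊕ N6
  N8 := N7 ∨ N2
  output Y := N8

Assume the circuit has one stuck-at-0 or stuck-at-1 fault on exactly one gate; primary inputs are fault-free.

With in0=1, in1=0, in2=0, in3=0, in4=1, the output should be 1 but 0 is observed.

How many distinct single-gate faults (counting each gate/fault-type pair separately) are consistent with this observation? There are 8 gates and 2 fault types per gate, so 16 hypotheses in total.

Fault-free: N1=1, N2=0, N3=0, N4=1, N5=0, N6=1, N7=1, N8=1 → 1. Observed 0.
  N1: none of the 2 fault types match ✗
  N2: none of the 2 fault types match ✗
  N3: stuck-at-1 ✓; others ✗
  N4: stuck-at-0 ✓; others ✗
  N5: stuck-at-1 ✓; others ✗
  N6: stuck-at-0 ✓; others ✗
  N7: stuck-at-0 ✓; others ✗
  N8: stuck-at-0 ✓; others ✗
Consistent faults: {N3 stuck-at-1, N4 stuck-at-0, N5 stuck-at-1, N6 stuck-at-0, N7 stuck-at-0, N8 stuck-at-0} — 6 in all.

6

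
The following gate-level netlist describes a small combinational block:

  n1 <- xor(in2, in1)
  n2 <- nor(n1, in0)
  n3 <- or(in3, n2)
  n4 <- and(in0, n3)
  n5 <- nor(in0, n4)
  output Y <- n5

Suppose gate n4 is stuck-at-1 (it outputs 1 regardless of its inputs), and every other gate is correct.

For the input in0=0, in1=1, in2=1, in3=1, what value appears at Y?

Propagate with n4 forced: n1=0, n2=1, n3=1, n4=1 [stuck-at-1], n5=0.
So Y = 0. (Without the fault it would be 1.)

0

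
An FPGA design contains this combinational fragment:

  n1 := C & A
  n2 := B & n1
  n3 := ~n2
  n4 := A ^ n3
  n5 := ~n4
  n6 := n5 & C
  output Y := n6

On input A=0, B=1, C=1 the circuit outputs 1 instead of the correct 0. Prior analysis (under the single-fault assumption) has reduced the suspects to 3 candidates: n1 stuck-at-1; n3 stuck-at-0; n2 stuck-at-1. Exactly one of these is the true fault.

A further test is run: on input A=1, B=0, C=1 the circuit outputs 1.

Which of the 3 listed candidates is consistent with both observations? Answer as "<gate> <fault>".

n1 stuck-at-1

Evaluate each candidate on input A=1, B=0, C=1:
  n1 stuck-at-1: n1=1 [stuck-at-1], n2=0, n3=1, n4=0, n5=1, n6=1 → 1 — matches
  n3 stuck-at-0: n1=1, n2=0, n3=0 [stuck-at-0], n4=1, n5=0, n6=0 → 0 — eliminated
  n2 stuck-at-1: n1=1, n2=1 [stuck-at-1], n3=0, n4=1, n5=0, n6=0 → 0 — eliminated
Only n1 stuck-at-1 reproduces the observed 1.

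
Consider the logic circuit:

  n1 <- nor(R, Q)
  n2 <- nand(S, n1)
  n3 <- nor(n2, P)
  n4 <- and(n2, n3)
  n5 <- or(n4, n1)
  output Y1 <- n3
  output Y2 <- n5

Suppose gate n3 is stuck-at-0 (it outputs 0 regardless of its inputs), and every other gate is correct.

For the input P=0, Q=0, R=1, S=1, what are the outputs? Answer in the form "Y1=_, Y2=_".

Y1=0, Y2=0

Propagate with n3 forced: n1=0, n2=1, n3=0 [stuck-at-0], n4=0, n5=0.
So the outputs are Y1=0, Y2=0. (Same as the fault-free value — the fault is masked on this input.)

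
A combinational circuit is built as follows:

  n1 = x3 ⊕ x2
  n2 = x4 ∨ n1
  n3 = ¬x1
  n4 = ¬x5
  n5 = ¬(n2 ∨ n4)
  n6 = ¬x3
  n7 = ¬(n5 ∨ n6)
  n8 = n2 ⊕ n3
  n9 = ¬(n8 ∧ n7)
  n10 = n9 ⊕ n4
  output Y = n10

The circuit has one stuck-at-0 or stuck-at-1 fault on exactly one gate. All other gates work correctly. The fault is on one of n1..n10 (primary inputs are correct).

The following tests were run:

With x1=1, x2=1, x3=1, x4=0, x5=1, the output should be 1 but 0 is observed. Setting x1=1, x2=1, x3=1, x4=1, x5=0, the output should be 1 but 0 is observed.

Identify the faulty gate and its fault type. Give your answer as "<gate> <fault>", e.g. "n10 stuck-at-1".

n10 stuck-at-0

Fault-free values for test 1 (x1=1, x2=1, x3=1, x4=0, x5=1): n1=0, n2=0, n3=0, n4=0, n5=1, n6=0, n7=0, n8=0, n9=1, n10=1, giving Y=1. Observed 0.
Test 1: faults giving observed 0 are {n1 stuck-at-1, n2 stuck-at-1, n4 stuck-at-1, n9 stuck-at-0, n10 stuck-at-0}.
Test 2 (x1=1, x2=1, x3=1, x4=1, x5=0): fault-free n1=0, n2=1, n3=0, n4=1, n5=0, n6=0, n7=1, n8=1, n9=0, n10=1 → 1; observed 0. Eliminates n1 stuck-at-1, n2 stuck-at-1, n4 stuck-at-1, n9 stuck-at-0.
Only n10 stuck-at-0 is consistent with every test.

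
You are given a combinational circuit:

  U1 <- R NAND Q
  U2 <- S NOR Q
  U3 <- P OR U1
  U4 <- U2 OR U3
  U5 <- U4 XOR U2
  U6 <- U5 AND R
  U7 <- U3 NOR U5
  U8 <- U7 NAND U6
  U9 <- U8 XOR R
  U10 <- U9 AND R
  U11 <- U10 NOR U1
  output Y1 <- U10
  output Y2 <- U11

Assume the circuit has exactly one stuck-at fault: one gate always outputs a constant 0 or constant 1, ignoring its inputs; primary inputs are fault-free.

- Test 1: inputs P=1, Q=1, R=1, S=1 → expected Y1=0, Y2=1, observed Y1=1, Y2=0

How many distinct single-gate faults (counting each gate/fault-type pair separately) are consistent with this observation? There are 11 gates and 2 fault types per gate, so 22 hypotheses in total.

4

Fault-free: U1=0, U2=0, U3=1, U4=1, U5=1, U6=1, U7=0, U8=1, U9=0, U10=0, U11=1 → Y1=0, Y2=1. Observed Y1=1, Y2=0.
  U1: none of the 2 fault types match ✗
  U2: none of the 2 fault types match ✗
  U3: none of the 2 fault types match ✗
  U4: none of the 2 fault types match ✗
  U5: none of the 2 fault types match ✗
  U6: none of the 2 fault types match ✗
  U7: stuck-at-1 ✓; others ✗
  U8: stuck-at-0 ✓; others ✗
  U9: stuck-at-1 ✓; others ✗
  U10: stuck-at-1 ✓; others ✗
  U11: none of the 2 fault types match ✗
Consistent faults: {U7 stuck-at-1, U8 stuck-at-0, U9 stuck-at-1, U10 stuck-at-1} — 4 in all.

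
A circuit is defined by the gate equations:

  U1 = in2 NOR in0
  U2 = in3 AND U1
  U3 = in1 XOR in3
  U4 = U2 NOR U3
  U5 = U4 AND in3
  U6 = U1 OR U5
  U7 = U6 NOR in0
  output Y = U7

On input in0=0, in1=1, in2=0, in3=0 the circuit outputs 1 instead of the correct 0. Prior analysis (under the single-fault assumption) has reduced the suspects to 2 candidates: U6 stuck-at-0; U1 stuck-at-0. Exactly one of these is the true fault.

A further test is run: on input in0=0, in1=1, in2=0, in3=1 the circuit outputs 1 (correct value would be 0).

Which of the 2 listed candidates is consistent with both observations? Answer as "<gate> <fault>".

U6 stuck-at-0

Evaluate each candidate on input in0=0, in1=1, in2=0, in3=1:
  U6 stuck-at-0: U1=1, U2=1, U3=0, U4=0, U5=0, U6=0 [stuck-at-0], U7=1 → 1 — matches
  U1 stuck-at-0: U1=0 [stuck-at-0], U2=0, U3=0, U4=1, U5=1, U6=1, U7=0 → 0 — eliminated
Only U6 stuck-at-0 reproduces the observed 1.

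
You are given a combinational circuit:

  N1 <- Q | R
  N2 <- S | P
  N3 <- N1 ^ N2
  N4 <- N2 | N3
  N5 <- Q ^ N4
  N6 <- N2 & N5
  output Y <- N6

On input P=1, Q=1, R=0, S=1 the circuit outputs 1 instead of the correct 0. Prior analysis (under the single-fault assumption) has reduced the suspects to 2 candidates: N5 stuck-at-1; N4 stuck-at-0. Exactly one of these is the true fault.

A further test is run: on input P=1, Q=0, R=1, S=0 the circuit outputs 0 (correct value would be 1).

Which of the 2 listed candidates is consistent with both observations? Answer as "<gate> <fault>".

N4 stuck-at-0

Evaluate each candidate on input P=1, Q=0, R=1, S=0:
  N5 stuck-at-1: N1=1, N2=1, N3=0, N4=1, N5=1 [stuck-at-1], N6=1 → 1 — eliminated
  N4 stuck-at-0: N1=1, N2=1, N3=0, N4=0 [stuck-at-0], N5=0, N6=0 → 0 — matches
Only N4 stuck-at-0 reproduces the observed 0.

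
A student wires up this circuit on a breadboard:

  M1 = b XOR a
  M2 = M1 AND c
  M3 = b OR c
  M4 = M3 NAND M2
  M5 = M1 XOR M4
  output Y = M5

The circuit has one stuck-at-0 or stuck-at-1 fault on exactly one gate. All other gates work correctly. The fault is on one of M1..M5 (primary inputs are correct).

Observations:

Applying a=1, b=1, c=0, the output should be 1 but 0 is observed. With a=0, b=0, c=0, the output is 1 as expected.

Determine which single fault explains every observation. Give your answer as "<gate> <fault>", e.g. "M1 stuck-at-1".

Fault-free values for test 1 (a=1, b=1, c=0): M1=0, M2=0, M3=1, M4=1, M5=1, giving Y=1. Observed 0.
Test 1: faults giving observed 0 are {M1 stuck-at-1, M2 stuck-at-1, M4 stuck-at-0, M5 stuck-at-0}.
Test 2 (a=0, b=0, c=0): fault-free M1=0, M2=0, M3=0, M4=1, M5=1 → 1; observed 1. Eliminates M1 stuck-at-1, M4 stuck-at-0, M5 stuck-at-0.
Only M2 stuck-at-1 is consistent with every test.

M2 stuck-at-1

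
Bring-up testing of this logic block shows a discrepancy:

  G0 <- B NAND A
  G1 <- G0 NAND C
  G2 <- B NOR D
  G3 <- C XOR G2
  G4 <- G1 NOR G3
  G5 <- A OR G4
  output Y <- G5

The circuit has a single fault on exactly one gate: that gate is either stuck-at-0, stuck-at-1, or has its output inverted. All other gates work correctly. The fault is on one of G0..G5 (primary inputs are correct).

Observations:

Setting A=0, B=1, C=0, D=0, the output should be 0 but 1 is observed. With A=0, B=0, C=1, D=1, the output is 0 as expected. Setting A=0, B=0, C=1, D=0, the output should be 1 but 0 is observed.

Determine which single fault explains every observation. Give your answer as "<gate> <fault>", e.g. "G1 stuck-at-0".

Fault-free values for test 1 (A=0, B=1, C=0, D=0): G0=1, G1=1, G2=0, G3=0, G4=0, G5=0, giving Y=0. Observed 1.
Test 1: faults giving observed 1 are {G1 stuck-at-0, G1 inverted output, G4 stuck-at-1, G4 inverted output, G5 stuck-at-1, G5 inverted output}.
Test 2 (A=0, B=0, C=1, D=1): fault-free G0=1, G1=0, G2=0, G3=1, G4=0, G5=0 → 0; observed 0. Eliminates G4 stuck-at-1, G4 inverted output, G5 stuck-at-1, G5 inverted output.
Test 3 (A=0, B=0, C=1, D=0): fault-free G0=1, G1=0, G2=1, G3=0, G4=1, G5=1 → 1; observed 0. Eliminates G1 stuck-at-0.
Only G1 inverted output is consistent with every test.

G1 inverted output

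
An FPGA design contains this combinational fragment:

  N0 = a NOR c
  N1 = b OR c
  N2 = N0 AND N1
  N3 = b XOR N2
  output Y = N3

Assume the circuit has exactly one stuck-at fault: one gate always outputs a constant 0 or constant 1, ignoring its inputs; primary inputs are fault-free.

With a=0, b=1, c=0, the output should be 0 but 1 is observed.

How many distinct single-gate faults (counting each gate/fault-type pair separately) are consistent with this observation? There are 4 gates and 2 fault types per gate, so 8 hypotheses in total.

Fault-free: N0=1, N1=1, N2=1, N3=0 → 0. Observed 1.
  N0 stuck-at-0: output 1 ✓
  N0 stuck-at-1: output 0 ✗
  N1 stuck-at-0: output 1 ✓
  N1 stuck-at-1: output 0 ✗
  N2 stuck-at-0: output 1 ✓
  N2 stuck-at-1: output 0 ✗
  N3 stuck-at-0: output 0 ✗
  N3 stuck-at-1: output 1 ✓
Consistent faults: {N0 stuck-at-0, N1 stuck-at-0, N2 stuck-at-0, N3 stuck-at-1} — 4 in all.

4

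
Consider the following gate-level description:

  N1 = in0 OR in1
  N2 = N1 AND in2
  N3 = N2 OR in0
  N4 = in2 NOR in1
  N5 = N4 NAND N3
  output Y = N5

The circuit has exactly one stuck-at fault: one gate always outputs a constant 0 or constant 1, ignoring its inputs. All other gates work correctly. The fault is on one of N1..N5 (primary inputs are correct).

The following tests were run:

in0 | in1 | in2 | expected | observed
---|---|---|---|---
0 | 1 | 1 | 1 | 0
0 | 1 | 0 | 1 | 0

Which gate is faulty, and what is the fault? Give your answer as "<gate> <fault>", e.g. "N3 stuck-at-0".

Fault-free values for test 1 (in0=0, in1=1, in2=1): N1=1, N2=1, N3=1, N4=0, N5=1, giving Y=1. Observed 0.
Test 1: faults giving observed 0 are {N4 stuck-at-1, N5 stuck-at-0}.
Test 2 (in0=0, in1=1, in2=0): fault-free N1=1, N2=0, N3=0, N4=0, N5=1 → 1; observed 0. Eliminates N4 stuck-at-1.
Only N5 stuck-at-0 is consistent with every test.

N5 stuck-at-0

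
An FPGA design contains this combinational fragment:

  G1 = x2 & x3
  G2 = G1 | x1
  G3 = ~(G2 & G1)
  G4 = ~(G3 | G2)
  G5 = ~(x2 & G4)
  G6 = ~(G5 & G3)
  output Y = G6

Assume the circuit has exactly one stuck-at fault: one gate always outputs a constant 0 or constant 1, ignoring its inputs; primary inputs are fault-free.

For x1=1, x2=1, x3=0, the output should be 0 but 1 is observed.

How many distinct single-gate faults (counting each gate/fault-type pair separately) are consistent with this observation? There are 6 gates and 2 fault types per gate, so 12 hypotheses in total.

5

Fault-free: G1=0, G2=1, G3=1, G4=0, G5=1, G6=0 → 0. Observed 1.
  G1 stuck-at-0: output 0 ✗
  G1 stuck-at-1: output 1 ✓
  G2 stuck-at-0: output 0 ✗
  G2 stuck-at-1: output 0 ✗
  G3 stuck-at-0: output 1 ✓
  G3 stuck-at-1: output 0 ✗
  G4 stuck-at-0: output 0 ✗
  G4 stuck-at-1: output 1 ✓
  G5 stuck-at-0: output 1 ✓
  G5 stuck-at-1: output 0 ✗
  G6 stuck-at-0: output 0 ✗
  G6 stuck-at-1: output 1 ✓
Consistent faults: {G1 stuck-at-1, G3 stuck-at-0, G4 stuck-at-1, G5 stuck-at-0, G6 stuck-at-1} — 5 in all.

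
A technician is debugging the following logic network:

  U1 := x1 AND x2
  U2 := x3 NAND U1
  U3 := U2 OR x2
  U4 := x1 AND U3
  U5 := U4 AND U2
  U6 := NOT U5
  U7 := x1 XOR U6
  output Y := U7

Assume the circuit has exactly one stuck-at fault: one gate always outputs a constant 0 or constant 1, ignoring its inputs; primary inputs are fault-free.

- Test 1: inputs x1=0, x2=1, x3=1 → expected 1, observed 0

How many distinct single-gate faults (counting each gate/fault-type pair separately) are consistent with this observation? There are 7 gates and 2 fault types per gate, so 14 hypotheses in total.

Fault-free: U1=0, U2=1, U3=1, U4=0, U5=0, U6=1, U7=1 → 1. Observed 0.
  U1 stuck-at-0: output 1 ✗
  U1 stuck-at-1: output 1 ✗
  U2 stuck-at-0: output 1 ✗
  U2 stuck-at-1: output 1 ✗
  U3 stuck-at-0: output 1 ✗
  U3 stuck-at-1: output 1 ✗
  U4 stuck-at-0: output 1 ✗
  U4 stuck-at-1: output 0 ✓
  U5 stuck-at-0: output 1 ✗
  U5 stuck-at-1: output 0 ✓
  U6 stuck-at-0: output 0 ✓
  U6 stuck-at-1: output 1 ✗
  U7 stuck-at-0: output 0 ✓
  U7 stuck-at-1: output 1 ✗
Consistent faults: {U4 stuck-at-1, U5 stuck-at-1, U6 stuck-at-0, U7 stuck-at-0} — 4 in all.

4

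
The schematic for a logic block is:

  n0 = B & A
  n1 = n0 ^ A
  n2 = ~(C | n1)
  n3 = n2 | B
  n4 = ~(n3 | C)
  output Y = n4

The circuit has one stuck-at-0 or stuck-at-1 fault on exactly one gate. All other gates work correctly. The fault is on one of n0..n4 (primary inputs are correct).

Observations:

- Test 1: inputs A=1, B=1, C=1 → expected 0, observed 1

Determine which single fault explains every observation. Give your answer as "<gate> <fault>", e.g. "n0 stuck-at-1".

n4 stuck-at-1

Fault-free values for test 1 (A=1, B=1, C=1): n0=1, n1=0, n2=0, n3=1, n4=0, giving Y=0. Observed 1.
Test 1: faults giving observed 1 are {n4 stuck-at-1}.
Only n4 stuck-at-1 is consistent with every test.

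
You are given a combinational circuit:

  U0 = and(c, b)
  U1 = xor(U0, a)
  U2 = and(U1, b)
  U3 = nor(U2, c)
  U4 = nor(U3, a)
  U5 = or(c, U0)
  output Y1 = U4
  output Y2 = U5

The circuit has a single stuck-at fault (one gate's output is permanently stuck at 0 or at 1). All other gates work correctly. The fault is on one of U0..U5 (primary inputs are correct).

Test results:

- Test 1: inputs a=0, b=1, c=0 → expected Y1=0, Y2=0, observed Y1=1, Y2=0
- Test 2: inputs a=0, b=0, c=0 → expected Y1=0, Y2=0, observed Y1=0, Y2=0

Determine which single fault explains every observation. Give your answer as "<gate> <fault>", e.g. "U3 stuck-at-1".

Fault-free values for test 1 (a=0, b=1, c=0): U0=0, U1=0, U2=0, U3=1, U4=0, U5=0, giving Y1=0, Y2=0. Observed Y1=1, Y2=0.
Test 1: faults giving observed Y1=1, Y2=0 are {U1 stuck-at-1, U2 stuck-at-1, U3 stuck-at-0, U4 stuck-at-1}.
Test 2 (a=0, b=0, c=0): fault-free U0=0, U1=0, U2=0, U3=1, U4=0, U5=0 → Y1=0, Y2=0; observed Y1=0, Y2=0. Eliminates U2 stuck-at-1, U3 stuck-at-0, U4 stuck-at-1.
Only U1 stuck-at-1 is consistent with every test.

U1 stuck-at-1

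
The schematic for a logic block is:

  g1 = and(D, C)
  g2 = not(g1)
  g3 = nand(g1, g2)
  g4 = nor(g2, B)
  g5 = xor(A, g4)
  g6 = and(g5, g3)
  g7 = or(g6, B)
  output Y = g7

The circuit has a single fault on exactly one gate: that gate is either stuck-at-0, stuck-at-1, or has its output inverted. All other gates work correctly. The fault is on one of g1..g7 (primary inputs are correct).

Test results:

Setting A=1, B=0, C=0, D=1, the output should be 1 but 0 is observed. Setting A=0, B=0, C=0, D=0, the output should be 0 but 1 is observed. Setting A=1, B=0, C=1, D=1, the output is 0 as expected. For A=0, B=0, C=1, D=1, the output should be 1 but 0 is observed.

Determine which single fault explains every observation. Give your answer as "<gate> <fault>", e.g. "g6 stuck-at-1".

Fault-free values for test 1 (A=1, B=0, C=0, D=1): g1=0, g2=1, g3=1, g4=0, g5=1, g6=1, g7=1, giving Y=1. Observed 0.
Test 1: faults giving observed 0 are {g1 stuck-at-1, g1 inverted output, g2 stuck-at-0, g2 inverted output, g3 stuck-at-0, g3 inverted output, g4 stuck-at-1, g4 inverted output, g5 stuck-at-0, g5 inverted output, g6 stuck-at-0, g6 inverted output, g7 stuck-at-0, g7 inverted output}.
Test 2 (A=0, B=0, C=0, D=0): fault-free g1=0, g2=1, g3=1, g4=0, g5=0, g6=0, g7=0 → 0; observed 1. Eliminates g3 stuck-at-0, g3 inverted output, g5 stuck-at-0, g6 stuck-at-0, g7 stuck-at-0.
Test 3 (A=1, B=0, C=1, D=1): fault-free g1=1, g2=0, g3=1, g4=1, g5=0, g6=0, g7=0 → 0; observed 0. Eliminates g1 inverted output, g4 inverted output, g5 inverted output, g6 inverted output, g7 inverted output.
Test 4 (A=0, B=0, C=1, D=1): fault-free g1=1, g2=0, g3=1, g4=1, g5=1, g6=1, g7=1 → 1; observed 0. Eliminates g1 stuck-at-1, g2 stuck-at-0, g4 stuck-at-1.
Only g2 inverted output is consistent with every test.

g2 inverted output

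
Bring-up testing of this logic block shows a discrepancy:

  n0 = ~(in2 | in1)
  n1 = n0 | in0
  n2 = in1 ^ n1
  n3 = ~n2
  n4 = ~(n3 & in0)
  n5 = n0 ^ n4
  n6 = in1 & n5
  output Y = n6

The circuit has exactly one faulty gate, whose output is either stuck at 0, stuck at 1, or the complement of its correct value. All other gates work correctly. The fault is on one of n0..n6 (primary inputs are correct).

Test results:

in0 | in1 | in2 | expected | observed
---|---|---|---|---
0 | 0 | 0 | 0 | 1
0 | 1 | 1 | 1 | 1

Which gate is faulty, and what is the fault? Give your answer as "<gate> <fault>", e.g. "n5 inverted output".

Fault-free values for test 1 (in0=0, in1=0, in2=0): n0=1, n1=1, n2=1, n3=0, n4=1, n5=0, n6=0, giving Y=0. Observed 1.
Test 1: faults giving observed 1 are {n6 stuck-at-1, n6 inverted output}.
Test 2 (in0=0, in1=1, in2=1): fault-free n0=0, n1=0, n2=1, n3=0, n4=1, n5=1, n6=1 → 1; observed 1. Eliminates n6 inverted output.
Only n6 stuck-at-1 is consistent with every test.

n6 stuck-at-1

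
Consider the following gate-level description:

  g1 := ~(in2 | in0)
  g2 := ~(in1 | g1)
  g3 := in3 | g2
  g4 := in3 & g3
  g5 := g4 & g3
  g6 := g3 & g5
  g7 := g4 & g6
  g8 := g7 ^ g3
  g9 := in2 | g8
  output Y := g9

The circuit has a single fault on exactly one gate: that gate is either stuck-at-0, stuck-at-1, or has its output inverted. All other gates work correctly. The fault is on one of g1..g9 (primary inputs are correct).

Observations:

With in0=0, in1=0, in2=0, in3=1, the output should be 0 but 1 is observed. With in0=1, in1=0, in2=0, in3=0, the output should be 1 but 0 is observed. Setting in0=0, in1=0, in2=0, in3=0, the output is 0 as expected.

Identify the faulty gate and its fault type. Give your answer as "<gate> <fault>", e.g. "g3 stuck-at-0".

g4 inverted output

Fault-free values for test 1 (in0=0, in1=0, in2=0, in3=1): g1=1, g2=0, g3=1, g4=1, g5=1, g6=1, g7=1, g8=0, g9=0, giving Y=0. Observed 1.
Test 1: faults giving observed 1 are {g4 stuck-at-0, g4 inverted output, g5 stuck-at-0, g5 inverted output, g6 stuck-at-0, g6 inverted output, g7 stuck-at-0, g7 inverted output, g8 stuck-at-1, g8 inverted output, g9 stuck-at-1, g9 inverted output}.
Test 2 (in0=1, in1=0, in2=0, in3=0): fault-free g1=0, g2=1, g3=1, g4=0, g5=0, g6=0, g7=0, g8=1, g9=1 → 1; observed 0. Eliminates g4 stuck-at-0, g5 stuck-at-0, g5 inverted output, g6 stuck-at-0, g6 inverted output, g7 stuck-at-0, g8 stuck-at-1, g9 stuck-at-1.
Test 3 (in0=0, in1=0, in2=0, in3=0): fault-free g1=1, g2=0, g3=0, g4=0, g5=0, g6=0, g7=0, g8=0, g9=0 → 0; observed 0. Eliminates g7 inverted output, g8 inverted output, g9 inverted output.
Only g4 inverted output is consistent with every test.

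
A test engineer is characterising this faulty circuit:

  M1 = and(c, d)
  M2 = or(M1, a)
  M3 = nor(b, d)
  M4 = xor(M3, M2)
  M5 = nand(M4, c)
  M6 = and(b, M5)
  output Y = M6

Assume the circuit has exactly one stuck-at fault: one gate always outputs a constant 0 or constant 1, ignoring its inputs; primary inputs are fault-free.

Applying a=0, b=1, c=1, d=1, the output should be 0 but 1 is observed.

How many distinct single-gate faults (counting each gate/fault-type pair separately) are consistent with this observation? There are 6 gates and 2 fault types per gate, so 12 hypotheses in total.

6

Fault-free: M1=1, M2=1, M3=0, M4=1, M5=0, M6=0 → 0. Observed 1.
  M1 stuck-at-0: output 1 ✓
  M1 stuck-at-1: output 0 ✗
  M2 stuck-at-0: output 1 ✓
  M2 stuck-at-1: output 0 ✗
  M3 stuck-at-0: output 0 ✗
  M3 stuck-at-1: output 1 ✓
  M4 stuck-at-0: output 1 ✓
  M4 stuck-at-1: output 0 ✗
  M5 stuck-at-0: output 0 ✗
  M5 stuck-at-1: output 1 ✓
  M6 stuck-at-0: output 0 ✗
  M6 stuck-at-1: output 1 ✓
Consistent faults: {M1 stuck-at-0, M2 stuck-at-0, M3 stuck-at-1, M4 stuck-at-0, M5 stuck-at-1, M6 stuck-at-1} — 6 in all.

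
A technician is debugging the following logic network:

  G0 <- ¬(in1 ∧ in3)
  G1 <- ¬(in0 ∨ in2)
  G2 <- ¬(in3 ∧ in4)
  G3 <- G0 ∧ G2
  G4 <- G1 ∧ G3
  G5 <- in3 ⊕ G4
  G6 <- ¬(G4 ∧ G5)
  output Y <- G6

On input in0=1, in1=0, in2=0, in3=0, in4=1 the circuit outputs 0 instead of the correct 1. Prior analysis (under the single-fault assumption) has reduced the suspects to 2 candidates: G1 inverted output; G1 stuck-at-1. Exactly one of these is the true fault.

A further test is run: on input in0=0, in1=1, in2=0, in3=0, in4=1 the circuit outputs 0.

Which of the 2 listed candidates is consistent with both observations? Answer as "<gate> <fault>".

G1 stuck-at-1

Evaluate each candidate on input in0=0, in1=1, in2=0, in3=0, in4=1:
  G1 inverted output: G0=1, G1=0 [inverted output], G2=1, G3=1, G4=0, G5=0, G6=1 → 1 — eliminated
  G1 stuck-at-1: G0=1, G1=1 [stuck-at-1], G2=1, G3=1, G4=1, G5=1, G6=0 → 0 — matches
Only G1 stuck-at-1 reproduces the observed 0.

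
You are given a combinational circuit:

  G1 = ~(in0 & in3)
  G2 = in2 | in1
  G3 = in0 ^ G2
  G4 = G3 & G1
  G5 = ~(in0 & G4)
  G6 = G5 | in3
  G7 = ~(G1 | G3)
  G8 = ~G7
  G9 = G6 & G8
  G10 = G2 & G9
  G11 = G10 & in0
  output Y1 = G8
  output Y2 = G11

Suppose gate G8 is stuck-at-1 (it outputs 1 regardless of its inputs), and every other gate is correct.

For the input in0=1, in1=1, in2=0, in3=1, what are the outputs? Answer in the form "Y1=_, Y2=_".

Propagate with G8 forced: G1=0, G2=1, G3=0, G4=0, G5=1, G6=1, G7=1, G8=1 [stuck-at-1], G9=1, G10=1, G11=1.
So the outputs are Y1=1, Y2=1. (Without the fault they would be Y1=0, Y2=0.)

Y1=1, Y2=1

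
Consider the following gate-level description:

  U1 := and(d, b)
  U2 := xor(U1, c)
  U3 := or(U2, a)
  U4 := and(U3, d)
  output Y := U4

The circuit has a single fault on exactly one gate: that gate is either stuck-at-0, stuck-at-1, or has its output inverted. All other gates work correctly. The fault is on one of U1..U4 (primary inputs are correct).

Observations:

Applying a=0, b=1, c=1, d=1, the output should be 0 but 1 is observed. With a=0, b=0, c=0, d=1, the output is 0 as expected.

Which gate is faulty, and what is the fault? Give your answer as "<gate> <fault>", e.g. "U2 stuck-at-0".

Fault-free values for test 1 (a=0, b=1, c=1, d=1): U1=1, U2=0, U3=0, U4=0, giving Y=0. Observed 1.
Test 1: faults giving observed 1 are {U1 stuck-at-0, U1 inverted output, U2 stuck-at-1, U2 inverted output, U3 stuck-at-1, U3 inverted output, U4 stuck-at-1, U4 inverted output}.
Test 2 (a=0, b=0, c=0, d=1): fault-free U1=0, U2=0, U3=0, U4=0 → 0; observed 0. Eliminates U1 inverted output, U2 stuck-at-1, U2 inverted output, U3 stuck-at-1, U3 inverted output, U4 stuck-at-1, U4 inverted output.
Only U1 stuck-at-0 is consistent with every test.

U1 stuck-at-0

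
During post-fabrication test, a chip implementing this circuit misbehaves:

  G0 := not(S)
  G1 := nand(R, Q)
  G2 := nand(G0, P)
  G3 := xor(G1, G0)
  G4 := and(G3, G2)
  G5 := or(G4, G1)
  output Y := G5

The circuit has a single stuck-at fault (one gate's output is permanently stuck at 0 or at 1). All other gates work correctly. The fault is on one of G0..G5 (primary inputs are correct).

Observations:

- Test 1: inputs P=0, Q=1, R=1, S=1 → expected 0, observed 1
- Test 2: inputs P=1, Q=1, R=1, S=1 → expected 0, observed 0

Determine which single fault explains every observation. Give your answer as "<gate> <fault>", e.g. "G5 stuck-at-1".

Fault-free values for test 1 (P=0, Q=1, R=1, S=1): G0=0, G1=0, G2=1, G3=0, G4=0, G5=0, giving Y=0. Observed 1.
Test 1: faults giving observed 1 are {G0 stuck-at-1, G1 stuck-at-1, G3 stuck-at-1, G4 stuck-at-1, G5 stuck-at-1}.
Test 2 (P=1, Q=1, R=1, S=1): fault-free G0=0, G1=0, G2=1, G3=0, G4=0, G5=0 → 0; observed 0. Eliminates G1 stuck-at-1, G3 stuck-at-1, G4 stuck-at-1, G5 stuck-at-1.
Only G0 stuck-at-1 is consistent with every test.

G0 stuck-at-1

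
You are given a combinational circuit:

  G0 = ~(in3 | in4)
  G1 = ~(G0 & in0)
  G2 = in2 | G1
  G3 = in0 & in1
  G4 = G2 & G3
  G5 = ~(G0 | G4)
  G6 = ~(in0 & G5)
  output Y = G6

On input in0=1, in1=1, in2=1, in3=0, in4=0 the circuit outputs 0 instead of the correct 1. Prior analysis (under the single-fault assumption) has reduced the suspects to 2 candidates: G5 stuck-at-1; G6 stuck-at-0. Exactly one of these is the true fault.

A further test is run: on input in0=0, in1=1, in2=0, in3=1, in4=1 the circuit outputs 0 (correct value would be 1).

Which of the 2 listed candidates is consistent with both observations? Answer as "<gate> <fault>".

Evaluate each candidate on input in0=0, in1=1, in2=0, in3=1, in4=1:
  G5 stuck-at-1: G0=0, G1=1, G2=1, G3=0, G4=0, G5=1 [stuck-at-1], G6=1 → 1 — eliminated
  G6 stuck-at-0: G0=0, G1=1, G2=1, G3=0, G4=0, G5=1, G6=0 [stuck-at-0] → 0 — matches
Only G6 stuck-at-0 reproduces the observed 0.

G6 stuck-at-0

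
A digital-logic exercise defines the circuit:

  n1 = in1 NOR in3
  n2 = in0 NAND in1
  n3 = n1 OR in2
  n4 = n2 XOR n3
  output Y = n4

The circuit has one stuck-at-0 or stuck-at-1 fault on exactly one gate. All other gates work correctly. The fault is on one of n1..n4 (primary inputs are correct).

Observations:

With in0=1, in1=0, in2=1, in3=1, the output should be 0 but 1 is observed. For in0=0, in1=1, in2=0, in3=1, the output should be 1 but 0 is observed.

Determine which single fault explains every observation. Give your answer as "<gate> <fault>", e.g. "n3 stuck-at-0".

n2 stuck-at-0

Fault-free values for test 1 (in0=1, in1=0, in2=1, in3=1): n1=0, n2=1, n3=1, n4=0, giving Y=0. Observed 1.
Test 1: faults giving observed 1 are {n2 stuck-at-0, n3 stuck-at-0, n4 stuck-at-1}.
Test 2 (in0=0, in1=1, in2=0, in3=1): fault-free n1=0, n2=1, n3=0, n4=1 → 1; observed 0. Eliminates n3 stuck-at-0, n4 stuck-at-1.
Only n2 stuck-at-0 is consistent with every test.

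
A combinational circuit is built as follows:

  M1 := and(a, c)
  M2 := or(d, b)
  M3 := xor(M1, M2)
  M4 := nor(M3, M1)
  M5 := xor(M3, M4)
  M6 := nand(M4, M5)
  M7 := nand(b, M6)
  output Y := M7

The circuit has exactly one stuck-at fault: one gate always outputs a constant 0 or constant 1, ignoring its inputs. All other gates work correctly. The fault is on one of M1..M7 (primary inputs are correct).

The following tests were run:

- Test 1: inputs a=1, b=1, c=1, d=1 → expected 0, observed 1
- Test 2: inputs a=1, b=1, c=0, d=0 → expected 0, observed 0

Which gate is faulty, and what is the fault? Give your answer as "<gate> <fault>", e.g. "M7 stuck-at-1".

M4 stuck-at-1

Fault-free values for test 1 (a=1, b=1, c=1, d=1): M1=1, M2=1, M3=0, M4=0, M5=0, M6=1, M7=0, giving Y=0. Observed 1.
Test 1: faults giving observed 1 are {M4 stuck-at-1, M6 stuck-at-0, M7 stuck-at-1}.
Test 2 (a=1, b=1, c=0, d=0): fault-free M1=0, M2=1, M3=1, M4=0, M5=1, M6=1, M7=0 → 0; observed 0. Eliminates M6 stuck-at-0, M7 stuck-at-1.
Only M4 stuck-at-1 is consistent with every test.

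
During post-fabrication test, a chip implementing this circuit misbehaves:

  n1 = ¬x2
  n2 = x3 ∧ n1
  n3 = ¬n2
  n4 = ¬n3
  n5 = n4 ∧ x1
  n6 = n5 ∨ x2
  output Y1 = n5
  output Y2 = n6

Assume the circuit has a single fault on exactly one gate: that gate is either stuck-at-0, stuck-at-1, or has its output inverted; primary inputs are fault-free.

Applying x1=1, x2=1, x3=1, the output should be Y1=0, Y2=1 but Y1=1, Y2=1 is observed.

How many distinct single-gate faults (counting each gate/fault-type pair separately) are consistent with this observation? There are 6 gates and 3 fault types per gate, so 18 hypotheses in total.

Fault-free: n1=0, n2=0, n3=1, n4=0, n5=0, n6=1 → Y1=0, Y2=1. Observed Y1=1, Y2=1.
  n1: stuck-at-1, inverted output ✓; others ✗
  n2: stuck-at-1, inverted output ✓; others ✗
  n3: stuck-at-0, inverted output ✓; others ✗
  n4: stuck-at-1, inverted output ✓; others ✗
  n5: stuck-at-1, inverted output ✓; others ✗
  n6: none of the 3 fault types match ✗
Consistent faults: {n1 stuck-at-1, n1 inverted output, n2 stuck-at-1, n2 inverted output, n3 stuck-at-0, n3 inverted output, n4 stuck-at-1, n4 inverted output, n5 stuck-at-1, n5 inverted output} — 10 in all.

10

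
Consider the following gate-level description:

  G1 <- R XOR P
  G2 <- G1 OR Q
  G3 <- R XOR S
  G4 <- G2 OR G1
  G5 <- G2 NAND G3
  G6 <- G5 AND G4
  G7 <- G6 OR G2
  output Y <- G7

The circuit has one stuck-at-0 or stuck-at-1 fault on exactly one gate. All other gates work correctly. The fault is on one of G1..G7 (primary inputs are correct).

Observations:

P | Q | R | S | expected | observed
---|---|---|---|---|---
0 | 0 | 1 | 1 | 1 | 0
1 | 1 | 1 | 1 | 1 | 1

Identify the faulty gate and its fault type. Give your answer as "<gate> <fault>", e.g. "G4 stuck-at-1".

Fault-free values for test 1 (P=0, Q=0, R=1, S=1): G1=1, G2=1, G3=0, G4=1, G5=1, G6=1, G7=1, giving Y=1. Observed 0.
Test 1: faults giving observed 0 are {G1 stuck-at-0, G7 stuck-at-0}.
Test 2 (P=1, Q=1, R=1, S=1): fault-free G1=0, G2=1, G3=0, G4=1, G5=1, G6=1, G7=1 → 1; observed 1. Eliminates G7 stuck-at-0.
Only G1 stuck-at-0 is consistent with every test.

G1 stuck-at-0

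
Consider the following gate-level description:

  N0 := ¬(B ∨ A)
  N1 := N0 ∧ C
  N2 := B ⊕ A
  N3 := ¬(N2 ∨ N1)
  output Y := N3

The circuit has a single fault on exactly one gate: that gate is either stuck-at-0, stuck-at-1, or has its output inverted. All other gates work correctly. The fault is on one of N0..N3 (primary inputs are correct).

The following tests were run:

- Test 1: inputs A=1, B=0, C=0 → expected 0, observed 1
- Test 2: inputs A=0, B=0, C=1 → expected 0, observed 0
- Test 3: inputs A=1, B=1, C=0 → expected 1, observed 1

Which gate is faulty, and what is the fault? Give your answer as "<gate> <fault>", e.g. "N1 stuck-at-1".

N2 stuck-at-0

Fault-free values for test 1 (A=1, B=0, C=0): N0=0, N1=0, N2=1, N3=0, giving Y=0. Observed 1.
Test 1: faults giving observed 1 are {N2 stuck-at-0, N2 inverted output, N3 stuck-at-1, N3 inverted output}.
Test 2 (A=0, B=0, C=1): fault-free N0=1, N1=1, N2=0, N3=0 → 0; observed 0. Eliminates N3 stuck-at-1, N3 inverted output.
Test 3 (A=1, B=1, C=0): fault-free N0=0, N1=0, N2=0, N3=1 → 1; observed 1. Eliminates N2 inverted output.
Only N2 stuck-at-0 is consistent with every test.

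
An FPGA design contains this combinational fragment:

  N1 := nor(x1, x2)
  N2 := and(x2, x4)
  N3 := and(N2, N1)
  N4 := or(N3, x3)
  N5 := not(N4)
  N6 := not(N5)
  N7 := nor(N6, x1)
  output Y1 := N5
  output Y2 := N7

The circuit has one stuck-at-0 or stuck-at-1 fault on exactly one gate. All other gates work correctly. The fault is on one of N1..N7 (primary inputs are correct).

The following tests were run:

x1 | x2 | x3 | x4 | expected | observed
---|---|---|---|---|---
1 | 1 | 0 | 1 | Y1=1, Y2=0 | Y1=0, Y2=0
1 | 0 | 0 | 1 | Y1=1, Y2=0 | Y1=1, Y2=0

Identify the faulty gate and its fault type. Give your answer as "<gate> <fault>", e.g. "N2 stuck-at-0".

Fault-free values for test 1 (x1=1, x2=1, x3=0, x4=1): N1=0, N2=1, N3=0, N4=0, N5=1, N6=0, N7=0, giving Y1=1, Y2=0. Observed Y1=0, Y2=0.
Test 1: faults giving observed Y1=0, Y2=0 are {N1 stuck-at-1, N3 stuck-at-1, N4 stuck-at-1, N5 stuck-at-0}.
Test 2 (x1=1, x2=0, x3=0, x4=1): fault-free N1=0, N2=0, N3=0, N4=0, N5=1, N6=0, N7=0 → Y1=1, Y2=0; observed Y1=1, Y2=0. Eliminates N3 stuck-at-1, N4 stuck-at-1, N5 stuck-at-0.
Only N1 stuck-at-1 is consistent with every test.

N1 stuck-at-1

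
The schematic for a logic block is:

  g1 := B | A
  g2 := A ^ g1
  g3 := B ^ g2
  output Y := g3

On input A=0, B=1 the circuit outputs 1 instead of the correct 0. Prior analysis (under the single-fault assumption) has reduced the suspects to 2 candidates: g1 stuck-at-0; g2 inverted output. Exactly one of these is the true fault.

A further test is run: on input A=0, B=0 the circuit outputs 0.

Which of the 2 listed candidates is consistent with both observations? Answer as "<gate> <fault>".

g1 stuck-at-0

Evaluate each candidate on input A=0, B=0:
  g1 stuck-at-0: g1=0 [stuck-at-0], g2=0, g3=0 → 0 — matches
  g2 inverted output: g1=0, g2=1 [inverted output], g3=1 → 1 — eliminated
Only g1 stuck-at-0 reproduces the observed 0.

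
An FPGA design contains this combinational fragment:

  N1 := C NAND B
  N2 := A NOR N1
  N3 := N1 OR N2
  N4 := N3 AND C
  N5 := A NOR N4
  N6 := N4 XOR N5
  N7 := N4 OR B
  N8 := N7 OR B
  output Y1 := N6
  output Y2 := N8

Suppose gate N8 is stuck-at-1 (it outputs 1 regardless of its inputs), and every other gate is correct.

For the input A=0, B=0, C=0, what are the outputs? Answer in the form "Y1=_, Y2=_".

Propagate with N8 forced: N1=1, N2=0, N3=1, N4=0, N5=1, N6=1, N7=0, N8=1 [stuck-at-1].
So the outputs are Y1=1, Y2=1. (Without the fault they would be Y1=1, Y2=0.)

Y1=1, Y2=1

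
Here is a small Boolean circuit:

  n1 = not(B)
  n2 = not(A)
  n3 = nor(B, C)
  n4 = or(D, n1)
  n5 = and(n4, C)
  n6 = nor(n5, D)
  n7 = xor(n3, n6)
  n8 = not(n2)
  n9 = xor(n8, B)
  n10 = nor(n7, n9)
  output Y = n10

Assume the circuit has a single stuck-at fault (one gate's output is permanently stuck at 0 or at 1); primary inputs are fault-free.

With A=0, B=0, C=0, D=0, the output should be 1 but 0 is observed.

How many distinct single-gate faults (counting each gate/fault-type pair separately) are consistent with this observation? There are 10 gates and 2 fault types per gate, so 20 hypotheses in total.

8

Fault-free: n1=1, n2=1, n3=1, n4=1, n5=0, n6=1, n7=0, n8=0, n9=0, n10=1 → 1. Observed 0.
  n1: none of the 2 fault types match ✗
  n2: stuck-at-0 ✓; others ✗
  n3: stuck-at-0 ✓; others ✗
  n4: none of the 2 fault types match ✗
  n5: stuck-at-1 ✓; others ✗
  n6: stuck-at-0 ✓; others ✗
  n7: stuck-at-1 ✓; others ✗
  n8: stuck-at-1 ✓; others ✗
  n9: stuck-at-1 ✓; others ✗
  n10: stuck-at-0 ✓; others ✗
Consistent faults: {n2 stuck-at-0, n3 stuck-at-0, n5 stuck-at-1, n6 stuck-at-0, n7 stuck-at-1, n8 stuck-at-1, n9 stuck-at-1, n10 stuck-at-0} — 8 in all.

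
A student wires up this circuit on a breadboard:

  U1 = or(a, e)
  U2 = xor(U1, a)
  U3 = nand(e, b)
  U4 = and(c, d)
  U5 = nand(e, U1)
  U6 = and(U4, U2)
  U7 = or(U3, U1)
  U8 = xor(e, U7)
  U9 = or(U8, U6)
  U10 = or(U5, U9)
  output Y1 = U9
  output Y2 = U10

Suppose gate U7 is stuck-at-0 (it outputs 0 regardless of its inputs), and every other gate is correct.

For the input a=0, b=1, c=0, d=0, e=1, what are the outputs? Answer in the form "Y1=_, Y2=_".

Propagate with U7 forced: U1=1, U2=1, U3=0, U4=0, U5=0, U6=0, U7=0 [stuck-at-0], U8=1, U9=1, U10=1.
So the outputs are Y1=1, Y2=1. (Without the fault they would be Y1=0, Y2=0.)

Y1=1, Y2=1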